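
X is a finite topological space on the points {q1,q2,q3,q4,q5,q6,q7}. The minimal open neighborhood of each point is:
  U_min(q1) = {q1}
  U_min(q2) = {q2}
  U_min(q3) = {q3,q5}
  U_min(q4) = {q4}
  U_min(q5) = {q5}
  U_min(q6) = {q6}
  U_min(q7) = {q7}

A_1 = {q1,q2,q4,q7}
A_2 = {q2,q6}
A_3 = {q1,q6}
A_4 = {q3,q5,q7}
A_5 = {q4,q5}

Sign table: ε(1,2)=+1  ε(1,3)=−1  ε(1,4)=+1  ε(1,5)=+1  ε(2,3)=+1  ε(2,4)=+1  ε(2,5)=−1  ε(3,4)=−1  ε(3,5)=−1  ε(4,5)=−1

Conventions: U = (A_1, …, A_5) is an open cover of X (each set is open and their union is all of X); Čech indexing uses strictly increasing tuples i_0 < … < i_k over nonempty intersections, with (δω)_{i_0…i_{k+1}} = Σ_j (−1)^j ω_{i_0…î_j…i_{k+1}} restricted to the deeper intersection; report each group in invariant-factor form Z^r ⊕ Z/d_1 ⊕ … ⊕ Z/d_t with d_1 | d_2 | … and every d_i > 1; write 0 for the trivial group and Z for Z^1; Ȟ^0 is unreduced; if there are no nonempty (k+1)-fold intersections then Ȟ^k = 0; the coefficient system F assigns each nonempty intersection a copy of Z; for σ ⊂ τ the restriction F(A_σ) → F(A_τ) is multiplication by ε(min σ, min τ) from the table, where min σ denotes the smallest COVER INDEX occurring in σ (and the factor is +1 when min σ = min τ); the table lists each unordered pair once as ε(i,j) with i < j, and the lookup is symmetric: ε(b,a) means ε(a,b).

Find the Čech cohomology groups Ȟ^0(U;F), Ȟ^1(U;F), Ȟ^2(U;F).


Ȟ^0 ≅ 0, Ȟ^1 ≅ Z ⊕ Z/2 and Ȟ^2 ≅ 0

nonempty overlaps:
  A12={q2} A13={q1} A14={q7} A15={q4} A23={q6} A45={q5}
C dims 5,6; δ0: rk 5, SNF 1^4·2
degree 0: 5−5−0 = 0 → Ȟ^0 ≅ 0
degree 1: 6−0−5 = 1 plus torsion [2] → Ȟ^1 ≅ Z ⊕ Z/2
degree 2: 0−0−0 = 0 → Ȟ^2 ≅ 0


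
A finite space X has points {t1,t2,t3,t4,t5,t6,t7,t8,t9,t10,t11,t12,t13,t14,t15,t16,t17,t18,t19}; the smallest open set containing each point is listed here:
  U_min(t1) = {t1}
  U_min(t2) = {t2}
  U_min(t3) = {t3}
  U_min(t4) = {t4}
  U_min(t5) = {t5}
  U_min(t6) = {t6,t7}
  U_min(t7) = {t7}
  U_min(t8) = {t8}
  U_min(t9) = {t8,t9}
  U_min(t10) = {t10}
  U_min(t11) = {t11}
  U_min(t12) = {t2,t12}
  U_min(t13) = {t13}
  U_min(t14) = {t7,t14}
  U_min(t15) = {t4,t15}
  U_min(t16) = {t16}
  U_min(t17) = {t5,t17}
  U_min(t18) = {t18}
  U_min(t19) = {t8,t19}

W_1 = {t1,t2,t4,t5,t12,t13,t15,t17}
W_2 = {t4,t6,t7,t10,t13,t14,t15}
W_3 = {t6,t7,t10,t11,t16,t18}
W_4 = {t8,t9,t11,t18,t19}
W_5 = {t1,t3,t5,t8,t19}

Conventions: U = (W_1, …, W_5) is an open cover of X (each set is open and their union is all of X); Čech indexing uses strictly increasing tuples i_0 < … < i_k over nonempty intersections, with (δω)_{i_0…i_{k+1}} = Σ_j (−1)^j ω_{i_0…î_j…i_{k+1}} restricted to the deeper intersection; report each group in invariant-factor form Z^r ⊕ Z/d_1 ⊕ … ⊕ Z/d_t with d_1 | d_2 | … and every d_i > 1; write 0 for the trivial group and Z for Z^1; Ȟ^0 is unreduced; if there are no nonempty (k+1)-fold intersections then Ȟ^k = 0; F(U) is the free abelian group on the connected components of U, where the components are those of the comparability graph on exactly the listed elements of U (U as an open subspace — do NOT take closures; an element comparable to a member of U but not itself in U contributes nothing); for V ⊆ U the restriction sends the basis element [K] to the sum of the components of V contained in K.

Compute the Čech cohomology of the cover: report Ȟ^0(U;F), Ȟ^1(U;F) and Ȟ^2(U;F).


Ȟ^0 ≅ Z^12, Ȟ^1 ≅ 0, Ȟ^2 ≅ 0

nonempty overlaps:
  W12={t4,t13,t15} W15={t1,t5} W23={t6,t7,t10} W34={t11,t18} W45={t8,t19}
components per intersection:
  W1: {t1} {t2,t12} {t4,t15} {t5,t17} {t13}
  W2: {t4,t15} {t6,t7,t14} {t10} {t13}
  W3: {t6,t7} {t10} {t11} {t16} {t18}
  W4: {t8,t9,t19} {t11} {t18}
  W5: {t1} {t3} {t5} {t8,t19}
  W12: {t4,t15} {t13}
  W15: {t1} {t5}
  W23: {t6,t7} {t10}
  W34: {t11} {t18}
  W45: {t8,t19}
C dims 21,9; δ0: rk 9, SNF 1^9
degree 0: 21−9−0 = 12 → Ȟ^0 ≅ Z^12
degree 1: 9−0−9 = 0 → Ȟ^1 ≅ 0
degree 2: 0−0−0 = 0 → Ȟ^2 ≅ 0


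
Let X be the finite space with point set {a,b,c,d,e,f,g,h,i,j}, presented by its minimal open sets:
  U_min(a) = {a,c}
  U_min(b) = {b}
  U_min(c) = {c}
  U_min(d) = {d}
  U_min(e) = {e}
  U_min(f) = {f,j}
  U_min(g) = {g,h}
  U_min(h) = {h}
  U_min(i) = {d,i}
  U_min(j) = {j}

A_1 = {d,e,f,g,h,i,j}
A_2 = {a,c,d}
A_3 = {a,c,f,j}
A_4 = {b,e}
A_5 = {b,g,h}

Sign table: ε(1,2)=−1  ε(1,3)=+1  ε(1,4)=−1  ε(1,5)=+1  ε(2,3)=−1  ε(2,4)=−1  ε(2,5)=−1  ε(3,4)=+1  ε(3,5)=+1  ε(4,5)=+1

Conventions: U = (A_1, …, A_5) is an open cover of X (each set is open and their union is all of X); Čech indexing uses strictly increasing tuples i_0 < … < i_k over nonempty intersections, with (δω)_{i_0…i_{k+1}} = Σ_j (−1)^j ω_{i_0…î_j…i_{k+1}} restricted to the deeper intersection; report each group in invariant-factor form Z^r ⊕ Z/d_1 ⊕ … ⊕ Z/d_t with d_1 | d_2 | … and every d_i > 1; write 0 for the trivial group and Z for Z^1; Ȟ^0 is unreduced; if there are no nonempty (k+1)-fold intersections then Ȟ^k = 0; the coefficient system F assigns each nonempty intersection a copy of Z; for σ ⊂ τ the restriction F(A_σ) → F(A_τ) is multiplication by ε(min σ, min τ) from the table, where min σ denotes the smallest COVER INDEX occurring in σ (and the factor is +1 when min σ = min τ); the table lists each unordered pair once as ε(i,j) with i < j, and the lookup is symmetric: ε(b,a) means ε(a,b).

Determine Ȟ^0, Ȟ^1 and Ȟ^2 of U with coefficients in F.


nerve of the cover:
  A12={d} A13={f,j} A14={e} A15={g,h} A23={a,c} A45={b}
C dims 5,6; δ0: rk 5, SNF 1^4·2
Ȟ^0 = (5 − 5) − 0 = 0, so Ȟ^0 ≅ 0
Ȟ^1 = (6 − 0) − 5 = 1 plus torsion [2], so Ȟ^1 ≅ Z ⊕ Z/2
Ȟ^2 = (0 − 0) − 0 = 0, so Ȟ^2 ≅ 0

Ȟ^0(U;F) ≅ 0, Ȟ^1(U;F) ≅ Z ⊕ Z/2, Ȟ^2(U;F) ≅ 0


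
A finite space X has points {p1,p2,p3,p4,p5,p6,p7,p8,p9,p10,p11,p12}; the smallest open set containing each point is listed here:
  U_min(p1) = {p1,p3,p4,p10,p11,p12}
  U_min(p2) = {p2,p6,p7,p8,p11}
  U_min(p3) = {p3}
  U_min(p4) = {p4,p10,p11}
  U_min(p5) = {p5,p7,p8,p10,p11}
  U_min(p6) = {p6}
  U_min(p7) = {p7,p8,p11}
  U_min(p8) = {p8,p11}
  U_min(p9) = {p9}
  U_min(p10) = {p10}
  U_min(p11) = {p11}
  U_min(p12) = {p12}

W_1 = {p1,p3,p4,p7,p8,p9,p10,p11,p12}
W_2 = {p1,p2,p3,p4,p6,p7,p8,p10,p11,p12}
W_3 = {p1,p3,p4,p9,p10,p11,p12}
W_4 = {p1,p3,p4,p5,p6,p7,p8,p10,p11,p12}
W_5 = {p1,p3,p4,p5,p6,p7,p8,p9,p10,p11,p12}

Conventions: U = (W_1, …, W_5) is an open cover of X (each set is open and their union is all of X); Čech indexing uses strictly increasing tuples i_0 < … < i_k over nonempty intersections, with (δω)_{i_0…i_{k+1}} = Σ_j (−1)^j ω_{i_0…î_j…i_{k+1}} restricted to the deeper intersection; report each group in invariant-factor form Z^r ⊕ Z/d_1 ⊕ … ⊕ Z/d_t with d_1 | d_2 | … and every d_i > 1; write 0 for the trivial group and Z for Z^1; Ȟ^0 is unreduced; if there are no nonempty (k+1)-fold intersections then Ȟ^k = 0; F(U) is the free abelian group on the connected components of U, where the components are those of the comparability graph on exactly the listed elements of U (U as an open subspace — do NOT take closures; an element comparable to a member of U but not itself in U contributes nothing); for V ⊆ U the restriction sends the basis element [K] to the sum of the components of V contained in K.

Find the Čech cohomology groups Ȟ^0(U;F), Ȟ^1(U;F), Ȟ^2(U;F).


nonempty overlaps:
  W12={p1,p3,p4,p7,p8,p10,p11,p12} W13={p1,p3,p4,p9,p10,p11,p12} W14={p1,p3,p4,p7,p8,p10,p11,p12} W15={p1,p3,p4,p7,p8,p9,p10,p11,p12} W23={p1,p3,p4,p10,p11,p12} W24={p1,p3,p4,p6,p7,p8,p10,p11,p12} W25={p1,p3,p4,p6,p7,p8,p10,p11,p12} W34={p1,p3,p4,p10,p11,p12} W35={p1,p3,p4,p9,p10,p11,p12} W45={p1,p3,p4,p5,p6,p7,p8,p10,p11,p12}
  W123={p1,p3,p4,p10,p11,p12} W124={p1,p3,p4,p7,p8,p10,p11,p12} W125={p1,p3,p4,p7,p8,p10,p11,p12} W134={p1,p3,p4,p10,p11,p12} W135={p1,p3,p4,p9,p10,p11,p12} W145={p1,p3,p4,p7,p8,p10,p11,p12} W234={p1,p3,p4,p10,p11,p12} W235={p1,p3,p4,p10,p11,p12} W245={p1,p3,p4,p6,p7,p8,p10,p11,p12} W345={p1,p3,p4,p10,p11,p12}
  W1234={p1,p3,p4,p10,p11,p12} W1235={p1,p3,p4,p10,p11,p12} W1245={p1,p3,p4,p7,p8,p10,p11,p12} W1345={p1,p3,p4,p10,p11,p12} W2345={p1,p3,p4,p10,p11,p12}
  W12345={p1,p3,p4,p10,p11,p12}
components per intersection:
  W1: {p1,p3,p4,p7,p8,p10,p11,p12} {p9}
  W2: {p1,p2,p3,p4,p6,p7,p8,p10,p11,p12}
  W3: {p1,p3,p4,p10,p11,p12} {p9}
  W4: {p1,p3,p4,p5,p7,p8,p10,p11,p12} {p6}
  W5: {p1,p3,p4,p5,p7,p8,p10,p11,p12} {p6} {p9}
  W12: {p1,p3,p4,p7,p8,p10,p11,p12}
  W13: {p1,p3,p4,p10,p11,p12} {p9}
  W14: {p1,p3,p4,p7,p8,p10,p11,p12}
  W15: {p1,p3,p4,p7,p8,p10,p11,p12} {p9}
  W23: {p1,p3,p4,p10,p11,p12}
  W24: {p1,p3,p4,p7,p8,p10,p11,p12} {p6}
  W25: {p1,p3,p4,p7,p8,p10,p11,p12} {p6}
  W34: {p1,p3,p4,p10,p11,p12}
  W35: {p1,p3,p4,p10,p11,p12} {p9}
  W45: {p1,p3,p4,p5,p7,p8,p10,p11,p12} {p6}
  W123: {p1,p3,p4,p10,p11,p12}
  W124: {p1,p3,p4,p7,p8,p10,p11,p12}
  W125: {p1,p3,p4,p7,p8,p10,p11,p12}
  W134: {p1,p3,p4,p10,p11,p12}
  W135: {p1,p3,p4,p10,p11,p12} {p9}
  W145: {p1,p3,p4,p7,p8,p10,p11,p12}
  W234: {p1,p3,p4,p10,p11,p12}
  W235: {p1,p3,p4,p10,p11,p12}
  W245: {p1,p3,p4,p7,p8,p10,p11,p12} {p6}
  W345: {p1,p3,p4,p10,p11,p12}
  W1234: {p1,p3,p4,p10,p11,p12}
  W1235: {p1,p3,p4,p10,p11,p12}
  W1245: {p1,p3,p4,p7,p8,p10,p11,p12}
  W1345: {p1,p3,p4,p10,p11,p12}
  W2345: {p1,p3,p4,p10,p11,p12}
  W12345: {p1,p3,p4,p10,p11,p12}
C dims 10,16,12,5; δ0: rk 8, SNF 1^8; δ1: rk 8, SNF 1^8; δ2: rk 4, SNF 1^4
degree 0: 10−8−0 = 2 → Ȟ^0 ≅ Z^2
degree 1: 16−8−8 = 0 → Ȟ^1 ≅ 0
degree 2: 12−4−8 = 0 → Ȟ^2 ≅ 0

Ȟ^0 ≅ Z^2; Ȟ^1 ≅ 0; Ȟ^2 ≅ 0


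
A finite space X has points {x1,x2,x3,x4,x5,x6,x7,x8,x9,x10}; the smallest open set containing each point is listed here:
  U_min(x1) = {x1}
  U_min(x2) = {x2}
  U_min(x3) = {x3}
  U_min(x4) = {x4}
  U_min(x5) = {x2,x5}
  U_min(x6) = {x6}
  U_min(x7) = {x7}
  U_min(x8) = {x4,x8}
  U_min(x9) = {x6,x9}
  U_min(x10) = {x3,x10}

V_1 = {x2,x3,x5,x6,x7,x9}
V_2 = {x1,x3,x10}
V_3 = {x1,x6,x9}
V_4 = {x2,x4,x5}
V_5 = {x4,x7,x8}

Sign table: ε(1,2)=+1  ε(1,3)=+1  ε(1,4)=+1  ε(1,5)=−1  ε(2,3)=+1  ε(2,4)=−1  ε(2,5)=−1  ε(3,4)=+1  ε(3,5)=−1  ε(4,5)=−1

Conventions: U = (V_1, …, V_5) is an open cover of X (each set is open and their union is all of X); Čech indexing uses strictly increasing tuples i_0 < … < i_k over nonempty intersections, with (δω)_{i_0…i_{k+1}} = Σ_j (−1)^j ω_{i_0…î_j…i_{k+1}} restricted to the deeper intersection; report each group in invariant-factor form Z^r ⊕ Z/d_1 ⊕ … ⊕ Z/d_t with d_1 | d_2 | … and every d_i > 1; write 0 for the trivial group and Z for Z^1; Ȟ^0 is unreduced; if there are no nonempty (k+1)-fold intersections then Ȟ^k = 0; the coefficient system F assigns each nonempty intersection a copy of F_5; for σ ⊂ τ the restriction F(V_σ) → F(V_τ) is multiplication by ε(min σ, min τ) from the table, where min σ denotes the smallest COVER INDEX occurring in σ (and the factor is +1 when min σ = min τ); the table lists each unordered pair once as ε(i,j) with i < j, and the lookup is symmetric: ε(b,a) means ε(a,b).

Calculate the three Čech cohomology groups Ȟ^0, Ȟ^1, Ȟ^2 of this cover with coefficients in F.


Ȟ^0 = Z/5,  Ȟ^1 = Z/5 ⊕ Z/5,  Ȟ^2 = 0

cover nerve:
  V12={x3} V13={x6,x9} V14={x2,x5} V15={x7} V23={x1} V45={x4}
C dims 5,6; δ0: rk_F5 4
Ȟ^0: (5−4)−0=1 ⇒ Z/5
Ȟ^1: (6−0)−4=2 ⇒ Z/5 ⊕ Z/5
Ȟ^2: (0−0)−0=0 ⇒ 0


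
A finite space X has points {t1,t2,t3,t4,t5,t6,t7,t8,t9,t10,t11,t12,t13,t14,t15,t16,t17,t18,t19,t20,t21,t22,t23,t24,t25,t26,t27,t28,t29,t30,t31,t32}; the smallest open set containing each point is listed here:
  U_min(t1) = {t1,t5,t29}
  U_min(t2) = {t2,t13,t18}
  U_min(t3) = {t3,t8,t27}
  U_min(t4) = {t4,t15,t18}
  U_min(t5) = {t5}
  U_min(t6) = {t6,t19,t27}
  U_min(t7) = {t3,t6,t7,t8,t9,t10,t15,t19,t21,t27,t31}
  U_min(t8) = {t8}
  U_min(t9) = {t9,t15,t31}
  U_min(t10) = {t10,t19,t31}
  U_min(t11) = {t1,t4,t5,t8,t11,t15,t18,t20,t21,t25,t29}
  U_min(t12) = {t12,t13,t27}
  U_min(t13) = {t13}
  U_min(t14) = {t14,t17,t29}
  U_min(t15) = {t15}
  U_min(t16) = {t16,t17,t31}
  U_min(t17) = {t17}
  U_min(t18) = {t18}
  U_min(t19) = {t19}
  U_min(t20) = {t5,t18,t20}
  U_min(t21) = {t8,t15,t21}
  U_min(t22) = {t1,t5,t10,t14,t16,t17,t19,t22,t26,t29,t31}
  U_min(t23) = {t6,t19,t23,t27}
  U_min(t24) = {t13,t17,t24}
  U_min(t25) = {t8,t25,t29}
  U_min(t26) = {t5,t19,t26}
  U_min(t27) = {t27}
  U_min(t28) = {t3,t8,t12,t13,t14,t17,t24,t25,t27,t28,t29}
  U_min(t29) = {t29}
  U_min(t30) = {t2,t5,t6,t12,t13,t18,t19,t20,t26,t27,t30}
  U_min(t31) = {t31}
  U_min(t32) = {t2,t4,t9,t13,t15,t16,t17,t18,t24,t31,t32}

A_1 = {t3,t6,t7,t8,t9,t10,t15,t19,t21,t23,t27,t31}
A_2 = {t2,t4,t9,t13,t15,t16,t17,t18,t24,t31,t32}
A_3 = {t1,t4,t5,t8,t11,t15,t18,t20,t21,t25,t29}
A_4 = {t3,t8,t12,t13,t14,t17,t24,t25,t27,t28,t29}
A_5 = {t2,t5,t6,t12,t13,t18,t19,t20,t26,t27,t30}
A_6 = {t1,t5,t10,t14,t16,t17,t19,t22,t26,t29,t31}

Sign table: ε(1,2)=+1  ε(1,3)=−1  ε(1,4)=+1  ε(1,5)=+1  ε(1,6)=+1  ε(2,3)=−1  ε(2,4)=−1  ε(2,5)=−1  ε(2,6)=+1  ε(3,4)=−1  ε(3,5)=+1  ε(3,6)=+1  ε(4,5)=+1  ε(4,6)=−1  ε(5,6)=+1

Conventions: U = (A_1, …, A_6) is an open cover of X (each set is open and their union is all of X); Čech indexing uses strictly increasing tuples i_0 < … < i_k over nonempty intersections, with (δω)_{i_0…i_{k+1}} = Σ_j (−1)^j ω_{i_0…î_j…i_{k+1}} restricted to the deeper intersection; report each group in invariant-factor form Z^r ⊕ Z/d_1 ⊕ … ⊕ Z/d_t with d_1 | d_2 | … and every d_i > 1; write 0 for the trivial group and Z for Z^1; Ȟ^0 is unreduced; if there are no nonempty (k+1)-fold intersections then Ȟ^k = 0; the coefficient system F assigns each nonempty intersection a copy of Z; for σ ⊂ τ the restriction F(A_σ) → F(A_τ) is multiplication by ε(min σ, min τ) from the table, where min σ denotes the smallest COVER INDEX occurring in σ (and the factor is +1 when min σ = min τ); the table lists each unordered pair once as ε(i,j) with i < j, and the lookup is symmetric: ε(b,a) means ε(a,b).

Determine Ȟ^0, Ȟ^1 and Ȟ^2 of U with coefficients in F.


cover nerve:
  A12={t9,t15,t31} A13={t8,t15,t21} A14={t3,t8,t27} A15={t6,t19,t27} A16={t10,t19,t31} A23={t4,t15,t18} A24={t13,t17,t24} A25={t2,t13,t18} A26={t16,t17,t31} A34={t8,t25,t29} A35={t5,t18,t20} A36={t1,t5,t29} A45={t12,t13,t27} A46={t14,t17,t29} A56={t5,t19,t26}
  A123={t15} A126={t31} A134={t8} A145={t27} A156={t19} A235={t18} A245={t13} A246={t17} A346={t29} A356={t5}
C dims 6,15,10; δ0: rk 6, SNF 1^5·2; δ1: rk 9, SNF 1^9
Ȟ^0: (6−6)−0=0 ⇒ 0
Ȟ^1: (15−9)−6=0 plus torsion [2] ⇒ Z/2
Ȟ^2: (10−0)−9=1 ⇒ Z

Ȟ^0(U;F) ≅ 0, Ȟ^1(U;F) ≅ Z/2 and Ȟ^2(U;F) ≅ Z


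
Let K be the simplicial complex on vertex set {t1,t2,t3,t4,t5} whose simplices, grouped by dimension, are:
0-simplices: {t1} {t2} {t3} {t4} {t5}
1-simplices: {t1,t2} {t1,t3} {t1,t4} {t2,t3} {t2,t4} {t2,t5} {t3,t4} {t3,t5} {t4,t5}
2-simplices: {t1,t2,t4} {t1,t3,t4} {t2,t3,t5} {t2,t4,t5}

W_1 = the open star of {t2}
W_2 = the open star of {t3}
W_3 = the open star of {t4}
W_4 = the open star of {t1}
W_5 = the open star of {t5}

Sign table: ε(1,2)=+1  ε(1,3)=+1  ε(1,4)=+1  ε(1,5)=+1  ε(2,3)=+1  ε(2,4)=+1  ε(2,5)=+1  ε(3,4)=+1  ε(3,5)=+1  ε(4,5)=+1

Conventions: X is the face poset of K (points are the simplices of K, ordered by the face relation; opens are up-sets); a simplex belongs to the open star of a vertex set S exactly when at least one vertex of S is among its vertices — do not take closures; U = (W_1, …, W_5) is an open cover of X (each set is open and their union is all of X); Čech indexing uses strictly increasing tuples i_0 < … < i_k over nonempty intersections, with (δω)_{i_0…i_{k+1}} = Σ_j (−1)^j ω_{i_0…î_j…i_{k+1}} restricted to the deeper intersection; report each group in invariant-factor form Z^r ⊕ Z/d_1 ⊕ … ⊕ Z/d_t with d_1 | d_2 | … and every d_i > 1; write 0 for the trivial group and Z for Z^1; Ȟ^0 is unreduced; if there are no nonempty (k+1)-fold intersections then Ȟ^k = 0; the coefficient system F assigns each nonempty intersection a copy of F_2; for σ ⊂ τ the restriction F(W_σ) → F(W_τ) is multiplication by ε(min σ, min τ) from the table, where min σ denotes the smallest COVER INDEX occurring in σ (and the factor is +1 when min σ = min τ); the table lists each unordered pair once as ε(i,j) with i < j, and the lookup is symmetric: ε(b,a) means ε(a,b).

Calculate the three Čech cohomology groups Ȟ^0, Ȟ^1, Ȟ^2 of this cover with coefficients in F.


Ȟ^0(U;F) ≅ Z/2,  Ȟ^1(U;F) ≅ Z/2,  Ȟ^2(U;F) ≅ 0

cover nerve:
  W1={{t2},{t1,t2},{t2,t3},{t2,t4},{t2,t5},{t1,t2,t4},{t2,t3,t5},{t2,t4,t5}} W2={{t3},{t1,t3},{t2,t3},{t3,t4},{t3,t5},{t1,t3,t4},{t2,t3,t5}} W3={{t4},{t1,t4},{t2,t4},{t3,t4},{t4,t5},{t1,t2,t4},{t1,t3,t4},{t2,t4,t5}} W4={{t1},{t1,t2},{t1,t3},{t1,t4},{t1,t2,t4},{t1,t3,t4}} W5={{t5},{t2,t5},{t3,t5},{t4,t5},{t2,t3,t5},{t2,t4,t5}}
  W12={{t2,t3},{t2,t3,t5}} W13={{t2,t4},{t1,t2,t4},{t2,t4,t5}} W14={{t1,t2},{t1,t2,t4}} W15={{t2,t5},{t2,t3,t5},{t2,t4,t5}} W23={{t3,t4},{t1,t3,t4}} W24={{t1,t3},{t1,t3,t4}} W25={{t3,t5},{t2,t3,t5}} W34={{t1,t4},{t1,t2,t4},{t1,t3,t4}} W35={{t4,t5},{t2,t4,t5}}
  W125={{t2,t3,t5}} W134={{t1,t2,t4}} W135={{t2,t4,t5}} W234={{t1,t3,t4}}
C dims 5,9,4; δ0: rk_F2 4; δ1: rk_F2 4
Ȟ^0: (5−4)−0=1 ⇒ Z/2
Ȟ^1: (9−4)−4=1 ⇒ Z/2
Ȟ^2: (4−0)−4=0 ⇒ 0


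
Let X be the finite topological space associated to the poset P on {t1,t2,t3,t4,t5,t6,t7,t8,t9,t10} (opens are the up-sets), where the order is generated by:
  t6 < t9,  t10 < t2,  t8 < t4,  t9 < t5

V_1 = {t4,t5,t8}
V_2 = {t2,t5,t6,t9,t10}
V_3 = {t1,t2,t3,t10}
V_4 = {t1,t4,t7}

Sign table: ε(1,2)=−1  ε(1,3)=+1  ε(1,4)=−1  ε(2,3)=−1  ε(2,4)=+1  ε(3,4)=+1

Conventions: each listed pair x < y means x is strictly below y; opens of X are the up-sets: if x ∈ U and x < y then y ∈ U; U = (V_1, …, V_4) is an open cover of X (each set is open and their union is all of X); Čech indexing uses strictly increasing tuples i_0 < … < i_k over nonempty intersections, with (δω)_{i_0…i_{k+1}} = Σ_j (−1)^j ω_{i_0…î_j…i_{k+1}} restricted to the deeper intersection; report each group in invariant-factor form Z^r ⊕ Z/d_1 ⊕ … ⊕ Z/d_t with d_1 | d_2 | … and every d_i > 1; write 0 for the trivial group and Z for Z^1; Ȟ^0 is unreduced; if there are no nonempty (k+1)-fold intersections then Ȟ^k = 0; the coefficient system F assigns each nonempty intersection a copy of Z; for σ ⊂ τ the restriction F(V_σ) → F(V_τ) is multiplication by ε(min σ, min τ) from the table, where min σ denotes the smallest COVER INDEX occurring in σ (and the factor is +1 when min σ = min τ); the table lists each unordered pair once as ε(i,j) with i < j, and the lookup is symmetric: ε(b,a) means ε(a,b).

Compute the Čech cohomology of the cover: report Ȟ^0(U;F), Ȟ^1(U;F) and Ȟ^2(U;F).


Ȟ^0 = 0; Ȟ^1 = Z/2; Ȟ^2 = 0

nerve of the cover:
  V12={t5} V14={t4} V23={t2,t10} V34={t1}
C dims 4,4; δ0: rk 4, SNF 1^3·2
Ȟ^0 = (4 − 4) − 0 = 0, so Ȟ^0 ≅ 0
Ȟ^1 = (4 − 0) − 4 = 0 plus torsion [2], so Ȟ^1 ≅ Z/2
Ȟ^2 = (0 − 0) − 0 = 0, so Ȟ^2 ≅ 0


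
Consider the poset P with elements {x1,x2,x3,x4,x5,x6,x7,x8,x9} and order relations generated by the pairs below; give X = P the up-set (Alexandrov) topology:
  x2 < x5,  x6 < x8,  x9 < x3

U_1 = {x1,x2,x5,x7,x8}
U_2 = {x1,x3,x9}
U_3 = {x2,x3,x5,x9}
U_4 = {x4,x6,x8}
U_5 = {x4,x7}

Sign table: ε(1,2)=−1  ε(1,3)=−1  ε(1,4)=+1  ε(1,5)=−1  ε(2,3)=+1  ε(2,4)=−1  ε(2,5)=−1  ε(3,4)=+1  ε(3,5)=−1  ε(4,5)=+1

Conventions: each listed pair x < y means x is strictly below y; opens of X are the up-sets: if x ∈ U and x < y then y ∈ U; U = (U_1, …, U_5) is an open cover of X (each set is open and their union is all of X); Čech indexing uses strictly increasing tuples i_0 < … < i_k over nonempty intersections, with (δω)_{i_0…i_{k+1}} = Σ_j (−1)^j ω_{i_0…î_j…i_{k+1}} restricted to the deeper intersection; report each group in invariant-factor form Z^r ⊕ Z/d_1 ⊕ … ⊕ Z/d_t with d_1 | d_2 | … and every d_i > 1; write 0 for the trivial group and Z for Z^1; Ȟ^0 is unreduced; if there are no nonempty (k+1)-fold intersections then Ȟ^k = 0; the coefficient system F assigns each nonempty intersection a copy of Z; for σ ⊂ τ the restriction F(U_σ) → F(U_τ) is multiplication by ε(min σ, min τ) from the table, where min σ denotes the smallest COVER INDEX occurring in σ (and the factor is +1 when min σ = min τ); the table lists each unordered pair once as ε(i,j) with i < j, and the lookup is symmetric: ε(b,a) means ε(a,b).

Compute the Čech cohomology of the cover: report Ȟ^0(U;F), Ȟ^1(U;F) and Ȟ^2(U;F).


Ȟ^0(U;F) ≅ 0,  Ȟ^1(U;F) ≅ Z ⊕ Z/2,  Ȟ^2(U;F) ≅ 0

cover nerve:
  U12={x1} U13={x2,x5} U14={x8} U15={x7} U23={x3,x9} U45={x4}
C dims 5,6; δ0: rk 5, SNF 1^4·2
Ȟ^0: (5−5)−0=0 ⇒ 0
Ȟ^1: (6−0)−5=1 plus torsion [2] ⇒ Z ⊕ Z/2
Ȟ^2: (0−0)−0=0 ⇒ 0


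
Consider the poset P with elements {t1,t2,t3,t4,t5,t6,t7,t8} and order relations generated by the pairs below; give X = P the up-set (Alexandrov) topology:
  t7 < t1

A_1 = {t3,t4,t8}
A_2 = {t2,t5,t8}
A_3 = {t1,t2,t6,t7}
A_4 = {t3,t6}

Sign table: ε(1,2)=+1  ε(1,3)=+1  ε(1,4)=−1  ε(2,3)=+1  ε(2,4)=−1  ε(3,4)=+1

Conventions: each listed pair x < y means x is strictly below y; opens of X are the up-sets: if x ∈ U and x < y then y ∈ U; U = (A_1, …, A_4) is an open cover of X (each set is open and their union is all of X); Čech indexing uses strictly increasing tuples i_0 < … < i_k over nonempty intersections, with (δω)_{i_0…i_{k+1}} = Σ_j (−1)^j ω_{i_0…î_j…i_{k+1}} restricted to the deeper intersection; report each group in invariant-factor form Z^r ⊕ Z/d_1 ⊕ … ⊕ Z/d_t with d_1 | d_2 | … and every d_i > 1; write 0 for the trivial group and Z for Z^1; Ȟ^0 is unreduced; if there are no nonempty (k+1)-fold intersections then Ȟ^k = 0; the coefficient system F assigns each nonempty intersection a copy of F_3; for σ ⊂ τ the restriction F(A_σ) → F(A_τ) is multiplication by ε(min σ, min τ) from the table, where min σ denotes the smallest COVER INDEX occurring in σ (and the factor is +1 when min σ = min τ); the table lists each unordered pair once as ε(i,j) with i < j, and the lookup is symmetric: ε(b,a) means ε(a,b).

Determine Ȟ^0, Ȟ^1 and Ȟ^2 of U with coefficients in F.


Ȟ^0 ≅ 0,  Ȟ^1 ≅ 0,  Ȟ^2 ≅ 0

nonempty intersections:
  A12={t8} A14={t3} A23={t2} A34={t6}
C dims 4,4; δ0: rk_F3 4
Ȟ^0: (4−4)−0=0 ⇒ 0
Ȟ^1: (4−0)−4=0 ⇒ 0
Ȟ^2: (0−0)−0=0 ⇒ 0


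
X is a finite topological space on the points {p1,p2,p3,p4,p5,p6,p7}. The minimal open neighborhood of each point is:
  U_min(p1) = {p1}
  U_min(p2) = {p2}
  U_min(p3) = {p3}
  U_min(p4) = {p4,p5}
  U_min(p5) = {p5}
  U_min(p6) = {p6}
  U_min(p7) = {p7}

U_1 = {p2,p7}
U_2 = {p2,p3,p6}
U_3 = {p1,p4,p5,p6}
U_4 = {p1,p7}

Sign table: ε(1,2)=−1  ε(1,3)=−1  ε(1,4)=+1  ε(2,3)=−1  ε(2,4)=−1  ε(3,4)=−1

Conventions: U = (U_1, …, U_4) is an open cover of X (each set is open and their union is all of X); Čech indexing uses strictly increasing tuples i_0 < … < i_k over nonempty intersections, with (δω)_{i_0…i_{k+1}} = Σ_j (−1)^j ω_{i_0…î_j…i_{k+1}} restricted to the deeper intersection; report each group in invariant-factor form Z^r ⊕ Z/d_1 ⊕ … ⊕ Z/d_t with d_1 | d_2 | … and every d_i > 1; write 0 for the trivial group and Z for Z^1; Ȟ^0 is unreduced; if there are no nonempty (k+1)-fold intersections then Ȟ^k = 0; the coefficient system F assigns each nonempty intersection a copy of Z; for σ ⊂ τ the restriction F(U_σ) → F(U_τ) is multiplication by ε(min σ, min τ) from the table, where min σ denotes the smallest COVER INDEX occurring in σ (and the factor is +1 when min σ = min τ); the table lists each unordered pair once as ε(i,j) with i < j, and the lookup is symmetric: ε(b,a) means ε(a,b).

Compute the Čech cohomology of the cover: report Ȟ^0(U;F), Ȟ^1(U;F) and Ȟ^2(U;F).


Ȟ^0(U;F) ≅ 0, Ȟ^1(U;F) ≅ Z/2 and Ȟ^2(U;F) ≅ 0

nonempty overlaps:
  U12={p2} U14={p7} U23={p6} U34={p1}
C dims 4,4; δ0: rk 4, SNF 1^3·2
degree 0: 4−4−0 = 0 → Ȟ^0 ≅ 0
degree 1: 4−0−4 = 0 plus torsion [2] → Ȟ^1 ≅ Z/2
degree 2: 0−0−0 = 0 → Ȟ^2 ≅ 0


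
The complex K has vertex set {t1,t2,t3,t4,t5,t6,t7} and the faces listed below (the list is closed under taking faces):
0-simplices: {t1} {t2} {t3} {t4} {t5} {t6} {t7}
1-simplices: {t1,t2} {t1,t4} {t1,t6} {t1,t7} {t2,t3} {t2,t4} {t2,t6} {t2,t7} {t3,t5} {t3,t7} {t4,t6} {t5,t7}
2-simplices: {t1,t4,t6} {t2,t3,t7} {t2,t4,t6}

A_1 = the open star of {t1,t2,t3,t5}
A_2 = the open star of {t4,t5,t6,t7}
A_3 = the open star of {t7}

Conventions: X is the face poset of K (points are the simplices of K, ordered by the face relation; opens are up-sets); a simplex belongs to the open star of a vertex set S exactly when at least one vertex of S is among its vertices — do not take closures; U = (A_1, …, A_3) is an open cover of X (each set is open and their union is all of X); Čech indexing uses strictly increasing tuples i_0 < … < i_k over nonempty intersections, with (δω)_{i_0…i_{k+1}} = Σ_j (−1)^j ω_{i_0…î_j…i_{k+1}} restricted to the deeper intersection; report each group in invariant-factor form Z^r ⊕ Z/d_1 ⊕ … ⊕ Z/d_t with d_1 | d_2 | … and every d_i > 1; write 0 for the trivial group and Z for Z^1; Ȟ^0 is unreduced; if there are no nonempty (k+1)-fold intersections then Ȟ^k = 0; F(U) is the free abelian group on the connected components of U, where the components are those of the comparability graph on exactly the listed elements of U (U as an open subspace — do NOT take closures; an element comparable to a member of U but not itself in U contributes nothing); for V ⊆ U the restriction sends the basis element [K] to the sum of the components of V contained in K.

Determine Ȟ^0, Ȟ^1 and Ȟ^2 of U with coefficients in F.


cover nerve:
  A1={{t1},{t2},{t3},{t5},{t1,t2},{t1,t4},{t1,t6},{t1,t7},{t2,t3},{t2,t4},{t2,t6},{t2,t7},{t3,t5},{t3,t7},{t5,t7},{t1,t4,t6},{t2,t3,t7},{t2,t4,t6}} A2={{t4},{t5},{t6},{t7},{t1,t4},{t1,t6},{t1,t7},{t2,t4},{t2,t6},{t2,t7},{t3,t5},{t3,t7},{t4,t6},{t5,t7},{t1,t4,t6},{t2,t3,t7},{t2,t4,t6}} A3={{t7},{t1,t7},{t2,t7},{t3,t7},{t5,t7},{t2,t3,t7}}
  A12={{t5},{t1,t4},{t1,t6},{t1,t7},{t2,t4},{t2,t6},{t2,t7},{t3,t5},{t3,t7},{t5,t7},{t1,t4,t6},{t2,t3,t7},{t2,t4,t6}} A13={{t1,t7},{t2,t7},{t3,t7},{t5,t7},{t2,t3,t7}} A23={{t7},{t1,t7},{t2,t7},{t3,t7},{t5,t7},{t2,t3,t7}}
  A123={{t1,t7},{t2,t7},{t3,t7},{t5,t7},{t2,t3,t7}}
components per intersection:
  A1: {{t1},{t2},{t3},{t5},{t1,t2},{t1,t4},{t1,t6},{t1,t7},{t2,t3},{t2,t4},{t2,t6},{t2,t7},{t3,t5},{t3,t7},{t5,t7},{t1,t4,t6},{t2,t3,t7},{t2,t4,t6}}
  A2: {{t4},{t6},{t1,t4},{t1,t6},{t2,t4},{t2,t6},{t4,t6},{t1,t4,t6},{t2,t4,t6}} {{t5},{t7},{t1,t7},{t2,t7},{t3,t5},{t3,t7},{t5,t7},{t2,t3,t7}}
  A3: {{t7},{t1,t7},{t2,t7},{t3,t7},{t5,t7},{t2,t3,t7}}
  A12: {{t5},{t3,t5},{t5,t7}} {{t1,t4},{t1,t6},{t1,t4,t6}} {{t1,t7}} {{t2,t4},{t2,t6},{t2,t4,t6}} {{t2,t7},{t3,t7},{t2,t3,t7}}
  A13: {{t1,t7}} {{t2,t7},{t3,t7},{t2,t3,t7}} {{t5,t7}}
  A23: {{t7},{t1,t7},{t2,t7},{t3,t7},{t5,t7},{t2,t3,t7}}
  A123: {{t1,t7}} {{t2,t7},{t3,t7},{t2,t3,t7}} {{t5,t7}}
C dims 4,9,3; δ0: rk 3, SNF 1^3; δ1: rk 3, SNF 1^3
Ȟ^0: (4−3)−0=1 ⇒ Z
Ȟ^1: (9−3)−3=3 ⇒ Z^3
Ȟ^2: (3−0)−3=0 ⇒ 0

Ȟ^0 ≅ Z, Ȟ^1 ≅ Z^3, Ȟ^2 ≅ 0


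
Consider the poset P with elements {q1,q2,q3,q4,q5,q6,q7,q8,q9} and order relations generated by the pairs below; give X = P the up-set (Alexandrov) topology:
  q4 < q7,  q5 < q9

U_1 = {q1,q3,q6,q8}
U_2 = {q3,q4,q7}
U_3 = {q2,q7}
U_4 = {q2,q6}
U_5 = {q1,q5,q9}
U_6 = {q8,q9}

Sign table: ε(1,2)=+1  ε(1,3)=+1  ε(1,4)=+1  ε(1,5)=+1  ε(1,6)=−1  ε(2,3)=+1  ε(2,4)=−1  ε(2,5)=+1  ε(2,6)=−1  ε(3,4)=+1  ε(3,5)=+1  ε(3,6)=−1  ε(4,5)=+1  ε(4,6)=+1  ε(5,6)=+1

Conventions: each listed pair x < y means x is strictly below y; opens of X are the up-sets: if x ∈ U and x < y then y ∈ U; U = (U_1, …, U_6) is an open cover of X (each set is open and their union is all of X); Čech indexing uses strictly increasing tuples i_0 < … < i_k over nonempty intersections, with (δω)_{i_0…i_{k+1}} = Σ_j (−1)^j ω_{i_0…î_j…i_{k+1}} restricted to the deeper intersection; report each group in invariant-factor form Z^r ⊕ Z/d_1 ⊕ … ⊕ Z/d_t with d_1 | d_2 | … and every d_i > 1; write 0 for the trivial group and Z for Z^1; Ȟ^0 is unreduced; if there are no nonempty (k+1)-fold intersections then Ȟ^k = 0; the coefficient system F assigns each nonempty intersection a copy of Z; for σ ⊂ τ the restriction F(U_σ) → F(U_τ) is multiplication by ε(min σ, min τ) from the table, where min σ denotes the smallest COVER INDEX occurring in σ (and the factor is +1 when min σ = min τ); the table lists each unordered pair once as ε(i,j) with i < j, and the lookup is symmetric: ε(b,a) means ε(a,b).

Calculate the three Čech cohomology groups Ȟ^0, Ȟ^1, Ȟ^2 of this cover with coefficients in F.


Ȟ^0(U;F) ≅ 0; Ȟ^1(U;F) ≅ Z ⊕ Z/2; Ȟ^2(U;F) ≅ 0

nonempty overlaps:
  U12={q3} U14={q6} U15={q1} U16={q8} U23={q7} U34={q2} U56={q9}
C dims 6,7; δ0: rk 6, SNF 1^5·2
degree 0: 6−6−0 = 0 → Ȟ^0 ≅ 0
degree 1: 7−0−6 = 1 plus torsion [2] → Ȟ^1 ≅ Z ⊕ Z/2
degree 2: 0−0−0 = 0 → Ȟ^2 ≅ 0


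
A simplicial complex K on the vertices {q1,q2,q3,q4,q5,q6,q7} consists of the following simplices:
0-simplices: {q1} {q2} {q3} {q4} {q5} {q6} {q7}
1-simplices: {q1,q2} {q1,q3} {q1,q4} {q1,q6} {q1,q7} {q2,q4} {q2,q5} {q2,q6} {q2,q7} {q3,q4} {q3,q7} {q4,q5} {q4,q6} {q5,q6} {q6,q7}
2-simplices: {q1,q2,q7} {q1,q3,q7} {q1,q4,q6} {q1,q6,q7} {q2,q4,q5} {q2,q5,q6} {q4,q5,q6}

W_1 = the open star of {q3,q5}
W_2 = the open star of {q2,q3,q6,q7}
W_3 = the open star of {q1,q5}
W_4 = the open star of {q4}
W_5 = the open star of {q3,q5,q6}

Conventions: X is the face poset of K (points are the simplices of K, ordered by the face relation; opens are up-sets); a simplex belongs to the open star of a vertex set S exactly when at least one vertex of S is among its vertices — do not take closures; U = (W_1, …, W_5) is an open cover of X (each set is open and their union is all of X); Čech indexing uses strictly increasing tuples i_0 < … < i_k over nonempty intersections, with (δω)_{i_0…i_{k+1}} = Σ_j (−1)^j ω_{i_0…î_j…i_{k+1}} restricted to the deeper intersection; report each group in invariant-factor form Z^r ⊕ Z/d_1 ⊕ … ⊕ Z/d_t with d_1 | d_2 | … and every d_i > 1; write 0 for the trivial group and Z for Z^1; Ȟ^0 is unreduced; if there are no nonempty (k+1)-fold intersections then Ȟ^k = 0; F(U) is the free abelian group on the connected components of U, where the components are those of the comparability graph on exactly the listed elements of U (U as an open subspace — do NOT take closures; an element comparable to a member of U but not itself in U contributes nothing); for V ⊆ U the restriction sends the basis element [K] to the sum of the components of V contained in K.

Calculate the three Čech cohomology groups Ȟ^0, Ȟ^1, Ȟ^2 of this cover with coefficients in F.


nerve simplices:
  W1={{q3},{q5},{q1,q3},{q2,q5},{q3,q4},{q3,q7},{q4,q5},{q5,q6},{q1,q3,q7},{q2,q4,q5},{q2,q5,q6},{q4,q5,q6}} W2={{q2},{q3},{q6},{q7},{q1,q2},{q1,q3},{q1,q6},{q1,q7},{q2,q4},{q2,q5},{q2,q6},{q2,q7},{q3,q4},{q3,q7},{q4,q6},{q5,q6},{q6,q7},{q1,q2,q7},{q1,q3,q7},{q1,q4,q6},{q1,q6,q7},{q2,q4,q5},{q2,q5,q6},{q4,q5,q6}} W3={{q1},{q5},{q1,q2},{q1,q3},{q1,q4},{q1,q6},{q1,q7},{q2,q5},{q4,q5},{q5,q6},{q1,q2,q7},{q1,q3,q7},{q1,q4,q6},{q1,q6,q7},{q2,q4,q5},{q2,q5,q6},{q4,q5,q6}} W4={{q4},{q1,q4},{q2,q4},{q3,q4},{q4,q5},{q4,q6},{q1,q4,q6},{q2,q4,q5},{q4,q5,q6}} W5={{q3},{q5},{q6},{q1,q3},{q1,q6},{q2,q5},{q2,q6},{q3,q4},{q3,q7},{q4,q5},{q4,q6},{q5,q6},{q6,q7},{q1,q3,q7},{q1,q4,q6},{q1,q6,q7},{q2,q4,q5},{q2,q5,q6},{q4,q5,q6}}
  W12={{q3},{q1,q3},{q2,q5},{q3,q4},{q3,q7},{q5,q6},{q1,q3,q7},{q2,q4,q5},{q2,q5,q6},{q4,q5,q6}} W13={{q5},{q1,q3},{q2,q5},{q4,q5},{q5,q6},{q1,q3,q7},{q2,q4,q5},{q2,q5,q6},{q4,q5,q6}} W14={{q3,q4},{q4,q5},{q2,q4,q5},{q4,q5,q6}} W15={{q3},{q5},{q1,q3},{q2,q5},{q3,q4},{q3,q7},{q4,q5},{q5,q6},{q1,q3,q7},{q2,q4,q5},{q2,q5,q6},{q4,q5,q6}} W23={{q1,q2},{q1,q3},{q1,q6},{q1,q7},{q2,q5},{q5,q6},{q1,q2,q7},{q1,q3,q7},{q1,q4,q6},{q1,q6,q7},{q2,q4,q5},{q2,q5,q6},{q4,q5,q6}} W24={{q2,q4},{q3,q4},{q4,q6},{q1,q4,q6},{q2,q4,q5},{q4,q5,q6}} W25={{q3},{q6},{q1,q3},{q1,q6},{q2,q5},{q2,q6},{q3,q4},{q3,q7},{q4,q6},{q5,q6},{q6,q7},{q1,q3,q7},{q1,q4,q6},{q1,q6,q7},{q2,q4,q5},{q2,q5,q6},{q4,q5,q6}} W34={{q1,q4},{q4,q5},{q1,q4,q6},{q2,q4,q5},{q4,q5,q6}} W35={{q5},{q1,q3},{q1,q6},{q2,q5},{q4,q5},{q5,q6},{q1,q3,q7},{q1,q4,q6},{q1,q6,q7},{q2,q4,q5},{q2,q5,q6},{q4,q5,q6}} W45={{q3,q4},{q4,q5},{q4,q6},{q1,q4,q6},{q2,q4,q5},{q4,q5,q6}}
  W123={{q1,q3},{q2,q5},{q5,q6},{q1,q3,q7},{q2,q4,q5},{q2,q5,q6},{q4,q5,q6}} W124={{q3,q4},{q2,q4,q5},{q4,q5,q6}} W125={{q3},{q1,q3},{q2,q5},{q3,q4},{q3,q7},{q5,q6},{q1,q3,q7},{q2,q4,q5},{q2,q5,q6},{q4,q5,q6}} W134={{q4,q5},{q2,q4,q5},{q4,q5,q6}} W135={{q5},{q1,q3},{q2,q5},{q4,q5},{q5,q6},{q1,q3,q7},{q2,q4,q5},{q2,q5,q6},{q4,q5,q6}} W145={{q3,q4},{q4,q5},{q2,q4,q5},{q4,q5,q6}} W234={{q1,q4,q6},{q2,q4,q5},{q4,q5,q6}} W235={{q1,q3},{q1,q6},{q2,q5},{q5,q6},{q1,q3,q7},{q1,q4,q6},{q1,q6,q7},{q2,q4,q5},{q2,q5,q6},{q4,q5,q6}} W245={{q3,q4},{q4,q6},{q1,q4,q6},{q2,q4,q5},{q4,q5,q6}} W345={{q4,q5},{q1,q4,q6},{q2,q4,q5},{q4,q5,q6}}
  W1234={{q2,q4,q5},{q4,q5,q6}} W1235={{q1,q3},{q2,q5},{q5,q6},{q1,q3,q7},{q2,q4,q5},{q2,q5,q6},{q4,q5,q6}} W1245={{q3,q4},{q2,q4,q5},{q4,q5,q6}} W1345={{q4,q5},{q2,q4,q5},{q4,q5,q6}} W2345={{q1,q4,q6},{q2,q4,q5},{q4,q5,q6}}
  W12345={{q2,q4,q5},{q4,q5,q6}}
components per intersection:
  W1: {{q3},{q1,q3},{q3,q4},{q3,q7},{q1,q3,q7}} {{q5},{q2,q5},{q4,q5},{q5,q6},{q2,q4,q5},{q2,q5,q6},{q4,q5,q6}}
  W2: {{q2},{q3},{q6},{q7},{q1,q2},{q1,q3},{q1,q6},{q1,q7},{q2,q4},{q2,q5},{q2,q6},{q2,q7},{q3,q4},{q3,q7},{q4,q6},{q5,q6},{q6,q7},{q1,q2,q7},{q1,q3,q7},{q1,q4,q6},{q1,q6,q7},{q2,q4,q5},{q2,q5,q6},{q4,q5,q6}}
  W3: {{q1},{q1,q2},{q1,q3},{q1,q4},{q1,q6},{q1,q7},{q1,q2,q7},{q1,q3,q7},{q1,q4,q6},{q1,q6,q7}} {{q5},{q2,q5},{q4,q5},{q5,q6},{q2,q4,q5},{q2,q5,q6},{q4,q5,q6}}
  W4: {{q4},{q1,q4},{q2,q4},{q3,q4},{q4,q5},{q4,q6},{q1,q4,q6},{q2,q4,q5},{q4,q5,q6}}
  W5: {{q3},{q1,q3},{q3,q4},{q3,q7},{q1,q3,q7}} {{q5},{q6},{q1,q6},{q2,q5},{q2,q6},{q4,q5},{q4,q6},{q5,q6},{q6,q7},{q1,q4,q6},{q1,q6,q7},{q2,q4,q5},{q2,q5,q6},{q4,q5,q6}}
  W12: {{q3},{q1,q3},{q3,q4},{q3,q7},{q1,q3,q7}} {{q2,q5},{q5,q6},{q2,q4,q5},{q2,q5,q6},{q4,q5,q6}}
  W13: {{q5},{q2,q5},{q4,q5},{q5,q6},{q2,q4,q5},{q2,q5,q6},{q4,q5,q6}} {{q1,q3},{q1,q3,q7}}
  W14: {{q3,q4}} {{q4,q5},{q2,q4,q5},{q4,q5,q6}}
  W15: {{q3},{q1,q3},{q3,q4},{q3,q7},{q1,q3,q7}} {{q5},{q2,q5},{q4,q5},{q5,q6},{q2,q4,q5},{q2,q5,q6},{q4,q5,q6}}
  W23: {{q1,q2},{q1,q3},{q1,q6},{q1,q7},{q1,q2,q7},{q1,q3,q7},{q1,q4,q6},{q1,q6,q7}} {{q2,q5},{q5,q6},{q2,q4,q5},{q2,q5,q6},{q4,q5,q6}}
  W24: {{q2,q4},{q2,q4,q5}} {{q3,q4}} {{q4,q6},{q1,q4,q6},{q4,q5,q6}}
  W25: {{q3},{q1,q3},{q3,q4},{q3,q7},{q1,q3,q7}} {{q6},{q1,q6},{q2,q5},{q2,q6},{q4,q6},{q5,q6},{q6,q7},{q1,q4,q6},{q1,q6,q7},{q2,q4,q5},{q2,q5,q6},{q4,q5,q6}}
  W34: {{q1,q4},{q1,q4,q6}} {{q4,q5},{q2,q4,q5},{q4,q5,q6}}
  W35: {{q5},{q2,q5},{q4,q5},{q5,q6},{q2,q4,q5},{q2,q5,q6},{q4,q5,q6}} {{q1,q3},{q1,q3,q7}} {{q1,q6},{q1,q4,q6},{q1,q6,q7}}
  W45: {{q3,q4}} {{q4,q5},{q4,q6},{q1,q4,q6},{q2,q4,q5},{q4,q5,q6}}
  W123: {{q1,q3},{q1,q3,q7}} {{q2,q5},{q5,q6},{q2,q4,q5},{q2,q5,q6},{q4,q5,q6}}
  W124: {{q3,q4}} {{q2,q4,q5}} {{q4,q5,q6}}
  W125: {{q3},{q1,q3},{q3,q4},{q3,q7},{q1,q3,q7}} {{q2,q5},{q5,q6},{q2,q4,q5},{q2,q5,q6},{q4,q5,q6}}
  W134: {{q4,q5},{q2,q4,q5},{q4,q5,q6}}
  W135: {{q5},{q2,q5},{q4,q5},{q5,q6},{q2,q4,q5},{q2,q5,q6},{q4,q5,q6}} {{q1,q3},{q1,q3,q7}}
  W145: {{q3,q4}} {{q4,q5},{q2,q4,q5},{q4,q5,q6}}
  W234: {{q1,q4,q6}} {{q2,q4,q5}} {{q4,q5,q6}}
  W235: {{q1,q3},{q1,q3,q7}} {{q1,q6},{q1,q4,q6},{q1,q6,q7}} {{q2,q5},{q5,q6},{q2,q4,q5},{q2,q5,q6},{q4,q5,q6}}
  W245: {{q3,q4}} {{q4,q6},{q1,q4,q6},{q4,q5,q6}} {{q2,q4,q5}}
  W345: {{q4,q5},{q2,q4,q5},{q4,q5,q6}} {{q1,q4,q6}}
  W1234: {{q2,q4,q5}} {{q4,q5,q6}}
  W1235: {{q1,q3},{q1,q3,q7}} {{q2,q5},{q5,q6},{q2,q4,q5},{q2,q5,q6},{q4,q5,q6}}
  W1245: {{q3,q4}} {{q2,q4,q5}} {{q4,q5,q6}}
  W1345: {{q4,q5},{q2,q4,q5},{q4,q5,q6}}
  W2345: {{q1,q4,q6}} {{q2,q4,q5}} {{q4,q5,q6}}
  W12345: {{q2,q4,q5}} {{q4,q5,q6}}
C dims 8,22,23,11; δ0: rk 7, SNF 1^7; δ1: rk 14, SNF 1^14; δ2: rk 9, SNF 1^9
degree 0: 8−7−0 = 1 → Ȟ^0 ≅ Z
degree 1: 22−14−7 = 1 → Ȟ^1 ≅ Z
degree 2: 23−9−14 = 0 → Ȟ^2 ≅ 0

Ȟ^0 = Z,  Ȟ^1 = Z,  Ȟ^2 = 0


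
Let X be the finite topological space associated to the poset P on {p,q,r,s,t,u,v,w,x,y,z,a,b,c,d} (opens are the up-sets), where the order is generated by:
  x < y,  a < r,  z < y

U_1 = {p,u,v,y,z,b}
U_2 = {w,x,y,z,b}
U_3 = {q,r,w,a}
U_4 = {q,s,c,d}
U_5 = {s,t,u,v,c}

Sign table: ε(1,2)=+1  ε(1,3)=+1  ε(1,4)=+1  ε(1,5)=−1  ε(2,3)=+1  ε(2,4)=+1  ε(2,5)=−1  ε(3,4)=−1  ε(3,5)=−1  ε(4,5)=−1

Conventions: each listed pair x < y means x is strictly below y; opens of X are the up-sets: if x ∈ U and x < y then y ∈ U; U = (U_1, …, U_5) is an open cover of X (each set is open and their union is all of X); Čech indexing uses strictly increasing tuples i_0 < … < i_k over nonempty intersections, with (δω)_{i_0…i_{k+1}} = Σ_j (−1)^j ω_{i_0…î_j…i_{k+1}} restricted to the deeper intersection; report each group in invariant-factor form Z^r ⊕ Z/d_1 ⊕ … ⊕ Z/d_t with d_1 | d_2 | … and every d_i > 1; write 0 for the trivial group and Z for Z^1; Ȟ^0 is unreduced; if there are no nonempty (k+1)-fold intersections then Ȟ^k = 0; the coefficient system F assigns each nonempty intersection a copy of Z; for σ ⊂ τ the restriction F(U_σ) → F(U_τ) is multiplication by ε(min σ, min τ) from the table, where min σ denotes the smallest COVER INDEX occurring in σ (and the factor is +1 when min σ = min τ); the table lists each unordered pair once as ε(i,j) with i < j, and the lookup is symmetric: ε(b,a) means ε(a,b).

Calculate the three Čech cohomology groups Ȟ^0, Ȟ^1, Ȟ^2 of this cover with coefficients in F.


Ȟ^0 = 0,  Ȟ^1 = Z/2,  Ȟ^2 = 0

intersection data:
  U12={y,z,b} U15={u,v} U23={w} U34={q} U45={s,c}
C dims 5,5; δ0: rk 5, SNF 1^4·2
Ȟ^0 = (5 − 5) − 0 = 0, so Ȟ^0 ≅ 0
Ȟ^1 = (5 − 0) − 5 = 0 plus torsion [2], so Ȟ^1 ≅ Z/2
Ȟ^2 = (0 − 0) − 0 = 0, so Ȟ^2 ≅ 0


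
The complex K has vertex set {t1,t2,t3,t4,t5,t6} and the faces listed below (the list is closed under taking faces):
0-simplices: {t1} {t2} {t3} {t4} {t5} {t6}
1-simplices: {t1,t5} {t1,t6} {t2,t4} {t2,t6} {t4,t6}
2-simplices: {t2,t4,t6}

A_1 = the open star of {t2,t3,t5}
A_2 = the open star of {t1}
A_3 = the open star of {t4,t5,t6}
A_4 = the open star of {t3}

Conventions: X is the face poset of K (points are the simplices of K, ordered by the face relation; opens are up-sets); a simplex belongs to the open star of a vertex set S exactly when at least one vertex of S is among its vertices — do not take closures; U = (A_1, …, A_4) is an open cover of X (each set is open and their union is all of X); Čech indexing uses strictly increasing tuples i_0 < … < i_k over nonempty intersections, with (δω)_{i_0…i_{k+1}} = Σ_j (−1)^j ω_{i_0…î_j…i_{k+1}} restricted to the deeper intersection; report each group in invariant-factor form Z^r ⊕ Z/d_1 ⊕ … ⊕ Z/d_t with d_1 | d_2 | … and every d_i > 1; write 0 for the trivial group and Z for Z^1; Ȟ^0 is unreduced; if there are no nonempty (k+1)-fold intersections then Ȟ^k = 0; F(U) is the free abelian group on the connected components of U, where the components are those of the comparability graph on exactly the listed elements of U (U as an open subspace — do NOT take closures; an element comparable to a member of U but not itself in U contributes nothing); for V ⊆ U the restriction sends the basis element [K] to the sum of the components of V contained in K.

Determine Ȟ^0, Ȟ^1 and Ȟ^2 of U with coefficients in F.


nerve of the cover:
  A1={{t2},{t3},{t5},{t1,t5},{t2,t4},{t2,t6},{t2,t4,t6}} A2={{t1},{t1,t5},{t1,t6}} A3={{t4},{t5},{t6},{t1,t5},{t1,t6},{t2,t4},{t2,t6},{t4,t6},{t2,t4,t6}} A4={{t3}}
  A12={{t1,t5}} A13={{t5},{t1,t5},{t2,t4},{t2,t6},{t2,t4,t6}} A14={{t3}} A23={{t1,t5},{t1,t6}}
  A123={{t1,t5}}
components per intersection:
  A1: {{t2},{t2,t4},{t2,t6},{t2,t4,t6}} {{t3}} {{t5},{t1,t5}}
  A2: {{t1},{t1,t5},{t1,t6}}
  A3: {{t4},{t6},{t1,t6},{t2,t4},{t2,t6},{t4,t6},{t2,t4,t6}} {{t5},{t1,t5}}
  A4: {{t3}}
  A12: {{t1,t5}}
  A13: {{t5},{t1,t5}} {{t2,t4},{t2,t6},{t2,t4,t6}}
  A14: {{t3}}
  A23: {{t1,t5}} {{t1,t6}}
  A123: {{t1,t5}}
C dims 7,6,1; δ0: rk 5, SNF 1^5; δ1: rk 1, SNF 1^1
Ȟ^0 = (7 − 5) − 0 = 2, so Ȟ^0 ≅ Z^2
Ȟ^1 = (6 − 1) − 5 = 0, so Ȟ^1 ≅ 0
Ȟ^2 = (1 − 0) − 1 = 0, so Ȟ^2 ≅ 0

Ȟ^0 ≅ Z^2,  Ȟ^1 ≅ 0,  Ȟ^2 ≅ 0
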